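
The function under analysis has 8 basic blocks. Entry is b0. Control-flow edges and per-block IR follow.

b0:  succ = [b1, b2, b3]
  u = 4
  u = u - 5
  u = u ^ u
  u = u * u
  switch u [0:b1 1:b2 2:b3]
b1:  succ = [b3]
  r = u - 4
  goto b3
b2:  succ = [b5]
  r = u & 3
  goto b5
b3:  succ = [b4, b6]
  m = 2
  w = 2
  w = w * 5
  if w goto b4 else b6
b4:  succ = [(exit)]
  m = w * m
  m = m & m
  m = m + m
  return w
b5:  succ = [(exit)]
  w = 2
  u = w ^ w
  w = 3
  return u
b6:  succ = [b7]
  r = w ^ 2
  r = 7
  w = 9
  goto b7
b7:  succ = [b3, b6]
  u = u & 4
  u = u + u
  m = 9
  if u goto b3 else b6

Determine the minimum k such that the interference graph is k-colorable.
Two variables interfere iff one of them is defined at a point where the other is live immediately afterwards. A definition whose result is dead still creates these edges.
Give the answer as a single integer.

Answer: 3

Analysis:
Block summaries:
  b0 def {u} use ∅
  b1 def {r} use {u}
  b2 def {r} use {u}
  b3 def {m,w} use ∅
  b4 def {m} use {m,w}
  b5 def {u,w} use ∅
  b6 def {r,w} use {w}
  b7 def {m,u} use {u}

Backward fixpoint:
  b0: in=∅ out={u}
  b1: in={u} out={u}
  b2: in={u} out=∅
  b3: in={u} out={m,u,w}
  b4: in={m,w} out=∅
  b5: in=∅ out=∅
  b6: in={u,w} out={u,w}
  b7: in={u,w} out={u,w}

Interfere edges:
  m: {u,w}
  r: {u}
  u: {m,r,w}
  w: {m,u}

Registers:
  {m,u,w} pairwise interfere (3-clique) ⇒ χ ≥ 3
  assign m→r1 r→r1 u→r0 w→r2 — no edge inside a register ⇒ χ ≤ 3
  χ = 3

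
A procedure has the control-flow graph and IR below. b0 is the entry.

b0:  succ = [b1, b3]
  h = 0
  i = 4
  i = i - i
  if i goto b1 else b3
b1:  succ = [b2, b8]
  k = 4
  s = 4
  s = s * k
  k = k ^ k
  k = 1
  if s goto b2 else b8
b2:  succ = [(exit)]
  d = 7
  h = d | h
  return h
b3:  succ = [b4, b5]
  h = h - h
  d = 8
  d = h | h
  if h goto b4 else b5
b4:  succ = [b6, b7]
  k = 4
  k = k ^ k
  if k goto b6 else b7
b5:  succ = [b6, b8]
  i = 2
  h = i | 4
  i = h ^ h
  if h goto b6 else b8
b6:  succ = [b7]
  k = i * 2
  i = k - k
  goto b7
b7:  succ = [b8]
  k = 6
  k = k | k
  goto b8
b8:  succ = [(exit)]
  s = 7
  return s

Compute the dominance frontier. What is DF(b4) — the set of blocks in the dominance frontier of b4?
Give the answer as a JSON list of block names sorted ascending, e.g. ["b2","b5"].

Answer: ["b6", "b7"]

Working:
idom tree: b1←b0 b2←b1 b3←b0 b4←b3 b5←b3 b6←b3 b7←b3 b8←b0
Join-block Dom:
  b6: preds {b4,b5}: {b0,b3,b4} ∩ {b0,b3,b5} = {b0,b3}; idom=b3
  b7: preds {b4,b6}: {b0,b3,b4} ∩ {b0,b3,b6} = {b0,b3}; idom=b3
  b8: preds {b1,b5,b7}: {b0,b1} ∩ {b0,b3,b5} ∩ {b0,b3,b7} = {b0}; idom=b0

Frontier:
  b6←b4: walk b4 to b3
  b6←b5: walk b5 to b3
  b7←b4: walk b4 to b3
  b7←b6: walk b6 to b3
  b8←b1: walk b1 to b0
  b8←b5: walk b5→b3 to b0
  b8←b7: walk b7→b3 to b0
  b0: DF=∅
  b1: DF={b8}
  b2: DF=∅
  b3: DF={b8}
  b4: DF={b6,b7}
  b5: DF={b6,b8}
  b6: DF={b7}
  b7: DF={b8}
  b8: DF=∅

DF(b4) = ["b6", "b7"]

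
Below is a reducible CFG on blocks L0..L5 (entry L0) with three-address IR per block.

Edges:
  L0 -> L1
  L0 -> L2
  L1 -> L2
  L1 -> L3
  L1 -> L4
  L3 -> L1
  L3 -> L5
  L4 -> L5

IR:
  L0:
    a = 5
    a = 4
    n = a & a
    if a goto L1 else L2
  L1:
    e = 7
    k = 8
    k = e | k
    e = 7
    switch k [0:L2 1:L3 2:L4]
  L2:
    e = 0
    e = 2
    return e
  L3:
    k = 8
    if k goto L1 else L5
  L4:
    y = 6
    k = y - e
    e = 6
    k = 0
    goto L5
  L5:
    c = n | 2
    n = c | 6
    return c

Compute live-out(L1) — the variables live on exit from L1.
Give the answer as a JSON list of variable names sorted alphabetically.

Block summaries:
  L0 def {a,n} use ∅
  L1 def {e,k} use ∅
  L2 def {e} use ∅
  L3 def {k} use ∅
  L4 def {e,k,y} use {e}
  L5 def {c,n} use {n}

Liveness:
  L0: in=∅ out={n}
  L1: in={n} out={e,n}
  L2: in=∅ out=∅
  L3: in={n} out={n}
  L4: in={e,n} out={n}
  L5: in={n} out=∅

live-out(L1) = ["e", "n"]

Answer: ["e", "n"]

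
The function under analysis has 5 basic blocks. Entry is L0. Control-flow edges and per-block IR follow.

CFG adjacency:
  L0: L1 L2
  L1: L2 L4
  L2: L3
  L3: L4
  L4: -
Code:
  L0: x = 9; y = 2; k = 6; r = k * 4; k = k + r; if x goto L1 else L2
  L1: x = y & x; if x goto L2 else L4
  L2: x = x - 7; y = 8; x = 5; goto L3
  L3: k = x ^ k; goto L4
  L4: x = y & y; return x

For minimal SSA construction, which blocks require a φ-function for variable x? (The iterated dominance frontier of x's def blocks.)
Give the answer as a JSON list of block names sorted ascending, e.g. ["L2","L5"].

idom tree: L1←L0 L2←L0 L3←L2 L4←L0
Dom∩ at merges:
  L2: preds {L0,L1}: {L0} ∩ {L0,L1} = {L0}; idom=L0
  L4: preds {L1,L3}: {L0,L1} ∩ {L0,L2,L3} = {L0}; idom=L0

Frontier:
  L2←L0: walk · to L0
  L2←L1: walk L1 to L0
  L4←L1: walk L1 to L0
  L4←L3: walk L3→L2 to L0
  L0: DF=∅
  L1: DF={L2,L4}
  L2: DF={L4}
  L3: DF={L4}
  L4: DF=∅

φ for x: defs {L0,L1,L2,L4}
  DF⁺ = {L2,L4}

Answer: ["L2", "L4"]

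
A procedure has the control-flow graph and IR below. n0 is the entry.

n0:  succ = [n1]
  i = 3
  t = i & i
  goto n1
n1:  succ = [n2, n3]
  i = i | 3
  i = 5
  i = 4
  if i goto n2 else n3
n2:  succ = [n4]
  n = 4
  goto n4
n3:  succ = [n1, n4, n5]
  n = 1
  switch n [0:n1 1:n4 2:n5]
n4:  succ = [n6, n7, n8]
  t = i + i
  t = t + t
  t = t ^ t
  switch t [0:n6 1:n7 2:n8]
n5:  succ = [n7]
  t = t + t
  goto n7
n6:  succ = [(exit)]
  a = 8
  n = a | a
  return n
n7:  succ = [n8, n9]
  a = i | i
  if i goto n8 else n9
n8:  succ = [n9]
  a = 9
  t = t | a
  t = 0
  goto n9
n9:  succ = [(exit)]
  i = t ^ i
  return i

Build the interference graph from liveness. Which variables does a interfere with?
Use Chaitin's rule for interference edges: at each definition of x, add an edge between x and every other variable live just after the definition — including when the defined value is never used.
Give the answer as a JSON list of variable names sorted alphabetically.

Answer: ["i", "t"]

Derivation:
def/use:
  n0: {i,t} / ∅
  n1: {i} / {i}
  n2: {n} / ∅
  n3: {n} / ∅
  n4: {t} / {i}
  n5: {t} / {t}
  n6: {a,n} / ∅
  n7: {a} / {i}
  n8: {a,t} / {t}
  n9: {i} / {i,t}

Live sets:
  live n0: ∅→{i,t}
  live n1: {i,t}→{i,t}
  live n2: {i}→{i}
  live n3: {i,t}→{i,t}
  live n4: {i}→{i,t}
  live n5: {i,t}→{i,t}
  live n6: ∅→∅
  live n7: {i,t}→{i,t}
  live n8: {i,t}→{i,t}
  live n9: {i,t}→∅

Conflict graph:
  a — {i,t}
  i — {a,n,t}
  n — {i,t}
  t — {a,i,n}

N(a) = ["i", "t"]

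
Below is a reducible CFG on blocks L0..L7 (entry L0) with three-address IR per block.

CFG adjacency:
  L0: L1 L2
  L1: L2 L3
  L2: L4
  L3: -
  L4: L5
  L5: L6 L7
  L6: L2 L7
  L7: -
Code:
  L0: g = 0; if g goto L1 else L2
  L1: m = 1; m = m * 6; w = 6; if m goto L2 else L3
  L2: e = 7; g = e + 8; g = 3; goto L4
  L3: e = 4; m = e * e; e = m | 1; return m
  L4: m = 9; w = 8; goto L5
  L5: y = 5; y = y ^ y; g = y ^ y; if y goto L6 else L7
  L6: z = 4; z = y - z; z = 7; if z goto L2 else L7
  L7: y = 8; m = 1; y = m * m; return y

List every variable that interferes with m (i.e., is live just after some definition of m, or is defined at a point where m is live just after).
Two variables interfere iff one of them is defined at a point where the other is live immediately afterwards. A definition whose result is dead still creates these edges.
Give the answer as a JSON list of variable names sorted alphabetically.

Answer: ["e", "w"]

Working:
def/use:
  L0 def {g} use ∅
  L1 def {m,w} use ∅
  L2 def {e,g} use ∅
  L3 def {e,m} use ∅
  L4 def {m,w} use ∅
  L5 def {g,y} use ∅
  L6 def {z} use {y}
  L7 def {m,y} use ∅

Backward fixpoint:
  L0 li=∅ lo=∅
  L1 li=∅ lo=∅
  L2 li=∅ lo=∅
  L3 li=∅ lo=∅
  L4 li=∅ lo=∅
  L5 li=∅ lo={y}
  L6 li={y} lo=∅
  L7 li=∅ lo=∅

Interference:
  e↔{m}
  g↔{y}
  m↔{e,w}
  w↔{m}
  y↔{g,z}
  z↔{y}

N(m) = ["e", "w"]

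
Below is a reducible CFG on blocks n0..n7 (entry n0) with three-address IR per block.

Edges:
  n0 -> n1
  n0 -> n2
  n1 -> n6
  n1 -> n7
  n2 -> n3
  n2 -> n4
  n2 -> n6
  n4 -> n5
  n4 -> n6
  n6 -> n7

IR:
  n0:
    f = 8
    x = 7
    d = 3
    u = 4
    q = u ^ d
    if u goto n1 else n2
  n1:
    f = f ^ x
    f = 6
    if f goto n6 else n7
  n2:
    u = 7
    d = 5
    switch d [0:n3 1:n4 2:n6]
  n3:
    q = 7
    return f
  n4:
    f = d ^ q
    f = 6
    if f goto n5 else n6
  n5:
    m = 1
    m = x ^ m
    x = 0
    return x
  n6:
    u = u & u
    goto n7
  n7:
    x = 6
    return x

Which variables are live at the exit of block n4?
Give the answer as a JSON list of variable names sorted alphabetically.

Per-block:
  n0: def={d,f,q,u,x} ue=∅
  n1: def={f} ue={f,x}
  n2: def={d,u} ue=∅
  n3: def={q} ue={f}
  n4: def={f} ue={d,q}
  n5: def={m,x} ue={x}
  n6: def={u} ue={u}
  n7: def={x} ue=∅

Backward fixpoint:
  live n0: ∅→{f,q,u,x}
  live n1: {f,u,x}→{u}
  live n2: {f,q,x}→{d,f,q,u,x}
  live n3: {f}→∅
  live n4: {d,q,u,x}→{u,x}
  live n5: {x}→∅
  live n6: {u}→∅
  live n7: ∅→∅

live-out(n4) = ["u", "x"]

Answer: ["u", "x"]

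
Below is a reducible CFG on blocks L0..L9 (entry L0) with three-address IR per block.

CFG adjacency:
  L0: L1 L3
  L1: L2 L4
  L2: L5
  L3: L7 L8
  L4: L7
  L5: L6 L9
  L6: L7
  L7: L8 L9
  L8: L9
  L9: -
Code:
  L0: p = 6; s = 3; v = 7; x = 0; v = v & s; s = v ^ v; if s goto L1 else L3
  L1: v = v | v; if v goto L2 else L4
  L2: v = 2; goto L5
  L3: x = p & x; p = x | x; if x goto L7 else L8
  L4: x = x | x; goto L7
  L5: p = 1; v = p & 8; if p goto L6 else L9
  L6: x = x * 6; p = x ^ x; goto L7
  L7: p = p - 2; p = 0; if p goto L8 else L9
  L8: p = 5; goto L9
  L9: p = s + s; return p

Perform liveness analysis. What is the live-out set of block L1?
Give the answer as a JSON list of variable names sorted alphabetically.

Answer: ["p", "s", "x"]

Analysis:
Block summaries:
  L0: def={p,s,v,x} ue=∅
  L1: def={v} ue={v}
  L2: def={v} ue=∅
  L3: def={p,x} ue={p,x}
  L4: def={x} ue={x}
  L5: def={p,v} ue=∅
  L6: def={p,x} ue={x}
  L7: def={p} ue={p}
  L8: def={p} ue=∅
  L9: def={p} ue={s}

Live sets:
  L0: in=∅ out={p,s,v,x}
  L1: in={p,s,v,x} out={p,s,x}
  L2: in={s,x} out={s,x}
  L3: in={p,s,x} out={p,s}
  L4: in={p,s,x} out={p,s}
  L5: in={s,x} out={s,x}
  L6: in={s,x} out={p,s}
  L7: in={p,s} out={s}
  L8: in={s} out={s}
  L9: in={s} out=∅

live-out(L1) = ["p", "s", "x"]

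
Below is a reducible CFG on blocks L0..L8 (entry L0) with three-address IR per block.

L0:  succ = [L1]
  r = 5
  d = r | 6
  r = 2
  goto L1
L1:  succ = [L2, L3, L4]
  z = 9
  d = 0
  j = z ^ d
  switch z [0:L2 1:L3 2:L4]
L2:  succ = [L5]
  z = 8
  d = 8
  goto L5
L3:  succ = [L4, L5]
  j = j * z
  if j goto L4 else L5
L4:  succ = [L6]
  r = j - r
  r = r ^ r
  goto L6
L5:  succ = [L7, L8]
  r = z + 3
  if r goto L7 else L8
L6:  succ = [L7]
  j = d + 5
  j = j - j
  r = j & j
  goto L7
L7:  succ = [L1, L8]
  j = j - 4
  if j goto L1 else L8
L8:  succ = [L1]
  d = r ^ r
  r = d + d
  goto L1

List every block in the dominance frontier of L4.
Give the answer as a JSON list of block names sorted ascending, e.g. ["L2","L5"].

idom tree: L1←L0 L2←L1 L3←L1 L4←L1 L5←L1 L6←L4 L7←L1 L8←L1
Dom∩ at merges:
  L1: preds {L0,L7,L8}: {L0} ∩ {L0,L1,L7} ∩ {L0,L1,L8} = {L0}; idom=L0
  L4: preds {L1,L3}: {L0,L1} ∩ {L0,L1,L3} = {L0,L1}; idom=L1
  L5: preds {L2,L3}: {L0,L1,L2} ∩ {L0,L1,L3} = {L0,L1}; idom=L1
  L7: preds {L5,L6}: {L0,L1,L5} ∩ {L0,L1,L4,L6} = {L0,L1}; idom=L1
  L8: preds {L5,L7}: {L0,L1,L5} ∩ {L0,L1,L7} = {L0,L1}; idom=L1

DF derivation:
  join L1 pred L0: · stop@L0
  join L1 pred L7: L7→L1 stop@L0
  join L1 pred L8: L8→L1 stop@L0
  join L4 pred L1: · stop@L1
  join L4 pred L3: L3 stop@L1
  join L5 pred L2: L2 stop@L1
  join L5 pred L3: L3 stop@L1
  join L7 pred L5: L5 stop@L1
  join L7 pred L6: L6→L4 stop@L1
  join L8 pred L5: L5 stop@L1
  join L8 pred L7: L7 stop@L1
  L0: DF=∅
  L1: DF={L1}
  L2: DF={L5}
  L3: DF={L4,L5}
  L4: DF={L7}
  L5: DF={L7,L8}
  L6: DF={L7}
  L7: DF={L1,L8}
  L8: DF={L1}

DF(L4) = ["L7"]

Answer: ["L7"]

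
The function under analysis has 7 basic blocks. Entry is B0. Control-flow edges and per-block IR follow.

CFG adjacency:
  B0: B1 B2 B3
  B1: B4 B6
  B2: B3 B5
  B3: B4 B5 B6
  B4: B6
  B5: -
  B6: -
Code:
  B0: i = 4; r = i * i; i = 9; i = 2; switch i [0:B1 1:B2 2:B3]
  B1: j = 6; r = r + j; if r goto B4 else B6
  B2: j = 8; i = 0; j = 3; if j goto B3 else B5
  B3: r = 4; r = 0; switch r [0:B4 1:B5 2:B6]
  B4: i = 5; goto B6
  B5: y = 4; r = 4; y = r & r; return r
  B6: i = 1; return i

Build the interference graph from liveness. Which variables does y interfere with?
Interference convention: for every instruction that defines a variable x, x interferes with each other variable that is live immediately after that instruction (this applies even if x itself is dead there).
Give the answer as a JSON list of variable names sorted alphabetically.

Answer: ["r"]

Working:
def/use:
  B0 def {i,r} use ∅
  B1 def {j,r} use {r}
  B2 def {i,j} use ∅
  B3 def {r} use ∅
  B4 def {i} use ∅
  B5 def {r,y} use ∅
  B6 def {i} use ∅

Liveness:
  B0: in=∅ out={r}
  B1: in={r} out=∅
  B2: in=∅ out=∅
  B3: in=∅ out=∅
  B4: in=∅ out=∅
  B5: in=∅ out=∅
  B6: in=∅ out=∅

Conflict graph:
  i — {r}
  j — {r}
  r — {i,j,y}
  y — {r}

N(y) = ["r"]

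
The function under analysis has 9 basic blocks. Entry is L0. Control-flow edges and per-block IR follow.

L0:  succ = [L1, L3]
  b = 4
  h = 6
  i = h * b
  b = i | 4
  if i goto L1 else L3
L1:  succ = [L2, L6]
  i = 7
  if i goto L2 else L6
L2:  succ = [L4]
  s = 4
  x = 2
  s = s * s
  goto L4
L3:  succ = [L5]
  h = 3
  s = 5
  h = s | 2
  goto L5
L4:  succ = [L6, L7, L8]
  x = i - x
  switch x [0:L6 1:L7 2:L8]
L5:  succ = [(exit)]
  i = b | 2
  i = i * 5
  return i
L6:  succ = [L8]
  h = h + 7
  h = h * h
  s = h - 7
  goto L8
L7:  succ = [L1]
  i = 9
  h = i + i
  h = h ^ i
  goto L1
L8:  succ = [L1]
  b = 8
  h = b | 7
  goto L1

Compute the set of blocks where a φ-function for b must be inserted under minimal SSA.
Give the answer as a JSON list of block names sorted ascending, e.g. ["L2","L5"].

Answer: ["L1"]

Derivation:
idom tree: L1←L0 L2←L1 L3←L0 L4←L2 L5←L3 L6←L1 L7←L4 L8←L1
Dom at joins:
  L1: preds {L0,L7,L8}: {L0} ∩ {L0,L1,L2,L4,L7} ∩ {L0,L1,L8} = {L0}; idom=L0
  L6: preds {L1,L4}: {L0,L1} ∩ {L0,L1,L2,L4} = {L0,L1}; idom=L1
  L8: preds {L4,L6}: {L0,L1,L2,L4} ∩ {L0,L1,L6} = {L0,L1}; idom=L1

DF derivation:
  join L1 pred L0: · stop@L0
  join L1 pred L7: L7→L4→L2→L1 stop@L0
  join L1 pred L8: L8→L1 stop@L0
  join L6 pred L1: · stop@L1
  join L6 pred L4: L4→L2 stop@L1
  join L8 pred L4: L4→L2 stop@L1
  join L8 pred L6: L6 stop@L1
  L0: DF=∅
  L1: DF={L1}
  L2: DF={L1,L6,L8}
  L3: DF=∅
  L4: DF={L1,L6,L8}
  L5: DF=∅
  L6: DF={L8}
  L7: DF={L1}
  L8: DF={L1}

φ for b: defs {L0,L8}
  DF⁺ = {L1}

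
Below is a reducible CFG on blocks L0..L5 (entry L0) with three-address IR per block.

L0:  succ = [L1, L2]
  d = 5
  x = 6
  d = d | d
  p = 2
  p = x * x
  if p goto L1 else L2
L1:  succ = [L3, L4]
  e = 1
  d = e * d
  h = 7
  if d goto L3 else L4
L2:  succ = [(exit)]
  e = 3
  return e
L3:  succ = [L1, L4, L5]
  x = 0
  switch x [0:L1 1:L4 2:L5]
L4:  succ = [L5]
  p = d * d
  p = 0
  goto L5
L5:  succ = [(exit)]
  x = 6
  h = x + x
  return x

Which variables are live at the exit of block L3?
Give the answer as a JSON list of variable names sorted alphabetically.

Answer: ["d"]

Derivation:
def/use:
  L0 def {d,p,x} use ∅
  L1 def {d,e,h} use {d}
  L2 def {e} use ∅
  L3 def {x} use ∅
  L4 def {p} use {d}
  L5 def {h,x} use ∅

Backward fixpoint:
  L0 li=∅ lo={d}
  L1 li={d} lo={d}
  L2 li=∅ lo=∅
  L3 li={d} lo={d}
  L4 li={d} lo=∅
  L5 li=∅ lo=∅

live-out(L3) = ["d"]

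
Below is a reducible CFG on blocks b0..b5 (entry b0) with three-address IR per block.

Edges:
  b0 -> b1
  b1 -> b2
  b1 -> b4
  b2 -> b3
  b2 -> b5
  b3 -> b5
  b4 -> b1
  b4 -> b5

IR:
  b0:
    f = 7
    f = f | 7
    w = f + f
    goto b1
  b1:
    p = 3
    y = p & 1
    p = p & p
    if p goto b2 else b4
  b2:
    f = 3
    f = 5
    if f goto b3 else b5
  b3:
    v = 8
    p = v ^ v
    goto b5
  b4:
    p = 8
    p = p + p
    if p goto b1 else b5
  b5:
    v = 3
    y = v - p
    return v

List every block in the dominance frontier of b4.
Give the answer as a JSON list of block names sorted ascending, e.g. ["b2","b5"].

Answer: ["b1", "b5"]

Working:
idom tree: b1←b0 b2←b1 b3←b2 b4←b1 b5←b1
Dom at joins:
  b1: preds {b0,b4}: {b0} ∩ {b0,b1,b4} = {b0}; idom=b0
  b5: preds {b2,b3,b4}: {b0,b1,b2} ∩ {b0,b1,b2,b3} ∩ {b0,b1,b4} = {b0,b1}; idom=b1

DF walk-up:
  b1←b0: walk · to b0
  b1←b4: walk b4→b1 to b0
  b5←b2: walk b2 to b1
  b5←b3: walk b3→b2 to b1
  b5←b4: walk b4 to b1
  b0 → ∅
  b1 → {b1}
  b2 → {b5}
  b3 → {b5}
  b4 → {b1,b5}
  b5 → ∅

DF(b4) = ["b1", "b5"]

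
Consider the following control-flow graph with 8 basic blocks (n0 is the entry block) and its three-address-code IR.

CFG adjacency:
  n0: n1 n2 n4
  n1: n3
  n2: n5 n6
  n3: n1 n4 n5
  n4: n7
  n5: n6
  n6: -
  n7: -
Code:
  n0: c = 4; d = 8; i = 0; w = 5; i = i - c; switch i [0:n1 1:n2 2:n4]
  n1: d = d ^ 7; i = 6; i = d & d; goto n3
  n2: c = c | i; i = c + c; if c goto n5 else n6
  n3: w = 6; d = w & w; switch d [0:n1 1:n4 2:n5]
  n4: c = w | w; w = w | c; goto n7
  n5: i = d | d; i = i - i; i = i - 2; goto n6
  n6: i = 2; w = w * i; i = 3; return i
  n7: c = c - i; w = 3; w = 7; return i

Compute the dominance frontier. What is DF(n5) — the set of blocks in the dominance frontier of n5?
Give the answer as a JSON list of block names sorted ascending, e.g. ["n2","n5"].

Answer: ["n6"]

Working:
idom tree: n1←n0 n2←n0 n3←n1 n4←n0 n5←n0 n6←n0 n7←n4
Dom at joins:
  n1: preds {n0,n3}: {n0} ∩ {n0,n1,n3} = {n0}; idom=n0
  n4: preds {n0,n3}: {n0} ∩ {n0,n1,n3} = {n0}; idom=n0
  n5: preds {n2,n3}: {n0,n2} ∩ {n0,n1,n3} = {n0}; idom=n0
  n6: preds {n2,n5}: {n0,n2} ∩ {n0,n5} = {n0}; idom=n0

DF walk-up:
  join n1 pred n0: · stop@n0
  join n1 pred n3: n3→n1 stop@n0
  join n4 pred n0: · stop@n0
  join n4 pred n3: n3→n1 stop@n0
  join n5 pred n2: n2 stop@n0
  join n5 pred n3: n3→n1 stop@n0
  join n6 pred n2: n2 stop@n0
  join n6 pred n5: n5 stop@n0
  DF(n0)=∅
  DF(n1)={n1,n4,n5}
  DF(n2)={n5,n6}
  DF(n3)={n1,n4,n5}
  DF(n4)=∅
  DF(n5)={n6}
  DF(n6)=∅
  DF(n7)=∅

DF(n5) = ["n6"]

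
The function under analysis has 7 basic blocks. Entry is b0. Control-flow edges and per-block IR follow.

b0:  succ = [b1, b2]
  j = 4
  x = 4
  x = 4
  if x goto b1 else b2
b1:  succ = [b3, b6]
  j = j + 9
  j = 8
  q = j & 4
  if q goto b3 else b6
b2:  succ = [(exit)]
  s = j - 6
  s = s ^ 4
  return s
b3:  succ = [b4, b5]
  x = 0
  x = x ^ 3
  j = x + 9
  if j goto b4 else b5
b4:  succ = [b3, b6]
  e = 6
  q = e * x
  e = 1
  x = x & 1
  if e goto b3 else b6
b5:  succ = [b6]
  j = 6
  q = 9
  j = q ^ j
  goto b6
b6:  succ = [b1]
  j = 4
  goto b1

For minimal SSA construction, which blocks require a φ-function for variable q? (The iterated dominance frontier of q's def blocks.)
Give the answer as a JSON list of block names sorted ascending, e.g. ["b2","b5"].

Answer: ["b1", "b3", "b6"]

Working:
idom tree: b1←b0 b2←b0 b3←b1 b4←b3 b5←b3 b6←b1
Dom∩ at merges:
  b1: preds {b0,b6}: {b0} ∩ {b0,b1,b6} = {b0}; idom=b0
  b3: preds {b1,b4}: {b0,b1} ∩ {b0,b1,b3,b4} = {b0,b1}; idom=b1
  b6: preds {b1,b4,b5}: {b0,b1} ∩ {b0,b1,b3,b4} ∩ {b0,b1,b3,b5} = {b0,b1}; idom=b1

Frontier:
  join b1 pred b0: · stop@b0
  join b1 pred b6: b6→b1 stop@b0
  join b3 pred b1: · stop@b1
  join b3 pred b4: b4→b3 stop@b1
  join b6 pred b1: · stop@b1
  join b6 pred b4: b4→b3 stop@b1
  join b6 pred b5: b5→b3 stop@b1
  b0 → ∅
  b1 → {b1}
  b2 → ∅
  b3 → {b3,b6}
  b4 → {b3,b6}
  b5 → {b6}
  b6 → {b1}

φ for q: defs {b1,b4,b5}
  DF⁺ = {b1,b3,b6}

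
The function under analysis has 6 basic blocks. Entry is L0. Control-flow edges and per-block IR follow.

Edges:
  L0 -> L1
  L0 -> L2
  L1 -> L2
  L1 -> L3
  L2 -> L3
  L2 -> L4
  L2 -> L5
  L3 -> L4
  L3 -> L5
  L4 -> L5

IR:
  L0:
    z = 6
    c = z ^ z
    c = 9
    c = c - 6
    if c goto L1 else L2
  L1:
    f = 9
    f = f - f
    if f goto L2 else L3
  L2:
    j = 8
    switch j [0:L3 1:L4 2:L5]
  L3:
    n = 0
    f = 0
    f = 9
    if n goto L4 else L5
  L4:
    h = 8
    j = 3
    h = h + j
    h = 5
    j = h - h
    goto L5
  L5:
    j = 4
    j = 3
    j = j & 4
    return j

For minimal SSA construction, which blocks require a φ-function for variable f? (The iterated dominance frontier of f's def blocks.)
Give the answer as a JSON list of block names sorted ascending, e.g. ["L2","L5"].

idom tree: L1←L0 L2←L0 L3←L0 L4←L0 L5←L0
Dom at joins:
  L2: preds {L0,L1}: {L0} ∩ {L0,L1} = {L0}; idom=L0
  L3: preds {L1,L2}: {L0,L1} ∩ {L0,L2} = {L0}; idom=L0
  L4: preds {L2,L3}: {L0,L2} ∩ {L0,L3} = {L0}; idom=L0
  L5: preds {L2,L3,L4}: {L0,L2} ∩ {L0,L3} ∩ {L0,L4} = {L0}; idom=L0

DF walk-up:
  L2←L0: walk · to L0
  L2←L1: walk L1 to L0
  L3←L1: walk L1 to L0
  L3←L2: walk L2 to L0
  L4←L2: walk L2 to L0
  L4←L3: walk L3 to L0
  L5←L2: walk L2 to L0
  L5←L3: walk L3 to L0
  L5←L4: walk L4 to L0
  L0: DF=∅
  L1: DF={L2,L3}
  L2: DF={L3,L4,L5}
  L3: DF={L4,L5}
  L4: DF={L5}
  L5: DF=∅

φ for f: defs {L1,L3}
  DF⁺ = {L2,L3,L4,L5}

Answer: ["L2", "L3", "L4", "L5"]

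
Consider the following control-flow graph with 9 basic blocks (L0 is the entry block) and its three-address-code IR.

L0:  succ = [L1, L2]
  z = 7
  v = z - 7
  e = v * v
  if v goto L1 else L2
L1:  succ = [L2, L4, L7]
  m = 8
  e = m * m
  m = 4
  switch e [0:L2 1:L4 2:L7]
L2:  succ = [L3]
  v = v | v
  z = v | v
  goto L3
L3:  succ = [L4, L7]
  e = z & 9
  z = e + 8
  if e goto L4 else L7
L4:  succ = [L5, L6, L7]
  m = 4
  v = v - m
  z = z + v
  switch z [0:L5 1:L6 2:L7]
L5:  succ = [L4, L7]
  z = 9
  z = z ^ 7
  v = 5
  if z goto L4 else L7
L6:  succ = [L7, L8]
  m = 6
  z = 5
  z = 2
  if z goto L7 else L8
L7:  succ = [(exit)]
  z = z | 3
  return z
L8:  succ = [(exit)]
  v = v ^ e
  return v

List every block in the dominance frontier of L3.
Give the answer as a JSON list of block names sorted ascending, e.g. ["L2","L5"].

Answer: ["L4", "L7"]

Analysis:
idom tree: L1←L0 L2←L0 L3←L2 L4←L0 L5←L4 L6←L4 L7←L0 L8←L6
Dom at joins:
  L2: preds {L0,L1}: {L0} ∩ {L0,L1} = {L0}; idom=L0
  L4: preds {L1,L3,L5}: {L0,L1} ∩ {L0,L2,L3} ∩ {L0,L4,L5} = {L0}; idom=L0
  L7: preds {L1,L3,L4,L5,L6}: {L0,L1} ∩ {L0,L2,L3} ∩ {L0,L4} ∩ {L0,L4,L5} ∩ {L0,L4,L6} = {L0}; idom=L0

DF derivation:
  L2←L0: walk · to L0
  L2←L1: walk L1 to L0
  L4←L1: walk L1 to L0
  L4←L3: walk L3→L2 to L0
  L4←L5: walk L5→L4 to L0
  L7←L1: walk L1 to L0
  L7←L3: walk L3→L2 to L0
  L7←L4: walk L4 to L0
  L7←L5: walk L5→L4 to L0
  L7←L6: walk L6→L4 to L0
  L0: DF=∅
  L1: DF={L2,L4,L7}
  L2: DF={L4,L7}
  L3: DF={L4,L7}
  L4: DF={L4,L7}
  L5: DF={L4,L7}
  L6: DF={L7}
  L7: DF=∅
  L8: DF=∅

DF(L3) = ["L4", "L7"]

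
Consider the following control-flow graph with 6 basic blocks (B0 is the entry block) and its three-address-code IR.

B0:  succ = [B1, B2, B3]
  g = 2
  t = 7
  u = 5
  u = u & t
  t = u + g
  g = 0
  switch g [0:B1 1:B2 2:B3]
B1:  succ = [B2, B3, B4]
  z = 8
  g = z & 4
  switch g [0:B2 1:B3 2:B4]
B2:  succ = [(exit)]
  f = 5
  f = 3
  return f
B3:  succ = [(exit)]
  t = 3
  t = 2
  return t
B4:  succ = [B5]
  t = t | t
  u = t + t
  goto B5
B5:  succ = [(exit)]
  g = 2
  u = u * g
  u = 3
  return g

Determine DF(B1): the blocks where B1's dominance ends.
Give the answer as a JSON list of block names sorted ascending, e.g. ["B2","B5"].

idom tree: B1←B0 B2←B0 B3←B0 B4←B1 B5←B4
Dom∩ at merges:
  B2: preds {B0,B1}: {B0} ∩ {B0,B1} = {B0}; idom=B0
  B3: preds {B0,B1}: {B0} ∩ {B0,B1} = {B0}; idom=B0

Frontier:
  join B2 pred B0: · stop@B0
  join B2 pred B1: B1 stop@B0
  join B3 pred B0: · stop@B0
  join B3 pred B1: B1 stop@B0
  DF(B0)=∅
  DF(B1)={B2,B3}
  DF(B2)=∅
  DF(B3)=∅
  DF(B4)=∅
  DF(B5)=∅

DF(B1) = ["B2", "B3"]

Answer: ["B2", "B3"]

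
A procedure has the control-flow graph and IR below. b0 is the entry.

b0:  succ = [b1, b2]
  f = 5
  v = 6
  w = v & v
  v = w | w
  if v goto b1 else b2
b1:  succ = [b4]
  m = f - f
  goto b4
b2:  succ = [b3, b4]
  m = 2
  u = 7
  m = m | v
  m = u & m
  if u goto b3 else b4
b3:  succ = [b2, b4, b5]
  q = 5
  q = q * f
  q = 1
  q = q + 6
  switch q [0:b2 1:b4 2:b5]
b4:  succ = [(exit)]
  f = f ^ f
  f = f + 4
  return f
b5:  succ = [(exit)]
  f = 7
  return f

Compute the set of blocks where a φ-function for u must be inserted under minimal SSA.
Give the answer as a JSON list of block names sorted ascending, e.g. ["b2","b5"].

idom tree: b1←b0 b2←b0 b3←b2 b4←b0 b5←b3
Dom at joins:
  b2: preds {b0,b3}: {b0} ∩ {b0,b2,b3} = {b0}; idom=b0
  b4: preds {b1,b2,b3}: {b0,b1} ∩ {b0,b2} ∩ {b0,b2,b3} = {b0}; idom=b0

DF walk-up:
  join b2 pred b0: · stop@b0
  join b2 pred b3: b3→b2 stop@b0
  join b4 pred b1: b1 stop@b0
  join b4 pred b2: b2 stop@b0
  join b4 pred b3: b3→b2 stop@b0
  b0 → ∅
  b1 → {b4}
  b2 → {b2,b4}
  b3 → {b2,b4}
  b4 → ∅
  b5 → ∅

φ for u: defs {b2}
  DF⁺ = {b2,b4}

Answer: ["b2", "b4"]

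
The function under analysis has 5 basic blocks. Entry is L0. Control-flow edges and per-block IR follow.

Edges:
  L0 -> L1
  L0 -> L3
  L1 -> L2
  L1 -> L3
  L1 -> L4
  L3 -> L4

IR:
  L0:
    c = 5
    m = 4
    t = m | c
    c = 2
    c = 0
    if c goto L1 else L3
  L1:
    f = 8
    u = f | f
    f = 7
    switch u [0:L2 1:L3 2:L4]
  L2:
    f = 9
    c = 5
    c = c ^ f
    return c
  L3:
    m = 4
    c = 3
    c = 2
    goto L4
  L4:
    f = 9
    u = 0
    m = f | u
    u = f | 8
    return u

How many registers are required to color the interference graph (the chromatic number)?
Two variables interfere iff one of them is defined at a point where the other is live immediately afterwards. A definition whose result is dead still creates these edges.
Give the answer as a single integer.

Answer: 3

Derivation:
Per-block:
  L0 def {c,m,t} use ∅
  L1 def {f,u} use ∅
  L2 def {c,f} use ∅
  L3 def {c,m} use ∅
  L4 def {f,m,u} use ∅

Liveness:
  L0 li=∅ lo=∅
  L1 li=∅ lo=∅
  L2 li=∅ lo=∅
  L3 li=∅ lo=∅
  L4 li=∅ lo=∅

Interference:
  c: {f,m}
  f: {c,m,u}
  m: {c,f}
  t: ∅
  u: {f}

Colouring:
  {c,f,m} pairwise interfere (3-clique) ⇒ χ ≥ 3
  assign c→r1 f→r0 m→r2 t→r0 u→r1 — no edge inside a register ⇒ χ ≤ 3
  χ = 3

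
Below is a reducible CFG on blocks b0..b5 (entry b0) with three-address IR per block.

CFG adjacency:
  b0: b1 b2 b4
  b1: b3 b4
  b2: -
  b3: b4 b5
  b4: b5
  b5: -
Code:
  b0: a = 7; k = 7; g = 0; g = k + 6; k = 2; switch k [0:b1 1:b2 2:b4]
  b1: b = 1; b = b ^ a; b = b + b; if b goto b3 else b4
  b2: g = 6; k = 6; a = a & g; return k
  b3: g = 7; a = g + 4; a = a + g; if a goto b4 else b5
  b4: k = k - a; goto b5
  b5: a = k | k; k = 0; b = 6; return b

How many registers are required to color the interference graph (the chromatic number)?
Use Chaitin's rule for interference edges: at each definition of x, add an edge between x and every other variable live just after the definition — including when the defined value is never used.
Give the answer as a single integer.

Per-block:
  b0: def={a,g,k} ue=∅
  b1: def={b} ue={a}
  b2: def={a,g,k} ue={a}
  b3: def={a,g} ue=∅
  b4: def={k} ue={a,k}
  b5: def={a,b,k} ue={k}

Backward fixpoint:
  b0 li=∅ lo={a,k}
  b1 li={a,k} lo={a,k}
  b2 li={a} lo=∅
  b3 li={k} lo={a,k}
  b4 li={a,k} lo={k}
  b5 li={k} lo=∅

Interfere edges:
  a: {b,g,k}
  b: {a,k}
  g: {a,k}
  k: {a,b,g}

Registers:
  lower bound: {a,b,k} mutually conflict ⇒ χ ≥ 3
  3-colouring: R0={a}  R1={k}  R2={b,g}
  χ = 3

Answer: 3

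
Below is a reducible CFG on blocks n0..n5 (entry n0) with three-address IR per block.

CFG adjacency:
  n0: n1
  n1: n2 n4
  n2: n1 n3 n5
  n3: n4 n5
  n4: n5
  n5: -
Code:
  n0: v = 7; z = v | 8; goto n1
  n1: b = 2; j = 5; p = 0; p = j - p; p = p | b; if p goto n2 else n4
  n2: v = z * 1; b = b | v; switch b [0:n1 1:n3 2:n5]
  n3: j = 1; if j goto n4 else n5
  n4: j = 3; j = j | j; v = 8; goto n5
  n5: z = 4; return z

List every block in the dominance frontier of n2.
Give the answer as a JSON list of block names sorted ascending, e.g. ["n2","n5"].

idom tree: n1←n0 n2←n1 n3←n2 n4←n1 n5←n1
Dom at joins:
  n1: preds {n0,n2}: {n0} ∩ {n0,n1,n2} = {n0}; idom=n0
  n4: preds {n1,n3}: {n0,n1} ∩ {n0,n1,n2,n3} = {n0,n1}; idom=n1
  n5: preds {n2,n3,n4}: {n0,n1,n2} ∩ {n0,n1,n2,n3} ∩ {n0,n1,n4} = {n0,n1}; idom=n1

DF walk-up:
  n1←n0: walk · to n0
  n1←n2: walk n2→n1 to n0
  n4←n1: walk · to n1
  n4←n3: walk n3→n2 to n1
  n5←n2: walk n2 to n1
  n5←n3: walk n3→n2 to n1
  n5←n4: walk n4 to n1
  n0 → ∅
  n1 → {n1}
  n2 → {n1,n4,n5}
  n3 → {n4,n5}
  n4 → {n5}
  n5 → ∅

DF(n2) = ["n1", "n4", "n5"]

Answer: ["n1", "n4", "n5"]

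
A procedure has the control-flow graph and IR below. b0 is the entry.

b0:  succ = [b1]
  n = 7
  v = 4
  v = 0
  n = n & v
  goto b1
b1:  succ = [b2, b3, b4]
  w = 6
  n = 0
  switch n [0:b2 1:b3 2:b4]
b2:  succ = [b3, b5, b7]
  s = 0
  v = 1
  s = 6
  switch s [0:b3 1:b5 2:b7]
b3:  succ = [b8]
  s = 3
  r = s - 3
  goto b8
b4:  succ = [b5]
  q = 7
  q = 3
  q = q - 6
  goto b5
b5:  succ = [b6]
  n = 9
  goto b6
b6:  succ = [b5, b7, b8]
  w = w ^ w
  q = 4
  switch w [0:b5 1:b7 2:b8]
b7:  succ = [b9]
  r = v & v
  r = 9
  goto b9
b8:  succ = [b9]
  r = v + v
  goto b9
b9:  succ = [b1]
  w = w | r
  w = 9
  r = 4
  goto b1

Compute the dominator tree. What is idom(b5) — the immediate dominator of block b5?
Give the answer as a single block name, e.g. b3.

idom tree: b1←b0 b2←b1 b3←b1 b4←b1 b5←b1 b6←b5 b7←b1 b8←b1 b9←b1
Dom at joins:
  b1: preds {b0,b9}: {b0} ∩ {b0,b1,b9} = {b0}; idom=b0
  b3: preds {b1,b2}: {b0,b1} ∩ {b0,b1,b2} = {b0,b1}; idom=b1
  b5: preds {b2,b4,b6}: {b0,b1,b2} ∩ {b0,b1,b4} ∩ {b0,b1,b5,b6} = {b0,b1}; idom=b1
  b7: preds {b2,b6}: {b0,b1,b2} ∩ {b0,b1,b5,b6} = {b0,b1}; idom=b1
  b8: preds {b3,b6}: {b0,b1,b3} ∩ {b0,b1,b5,b6} = {b0,b1}; idom=b1
  b9: preds {b7,b8}: {b0,b1,b7} ∩ {b0,b1,b8} = {b0,b1}; idom=b1

idom(b5) = b1

Answer: b1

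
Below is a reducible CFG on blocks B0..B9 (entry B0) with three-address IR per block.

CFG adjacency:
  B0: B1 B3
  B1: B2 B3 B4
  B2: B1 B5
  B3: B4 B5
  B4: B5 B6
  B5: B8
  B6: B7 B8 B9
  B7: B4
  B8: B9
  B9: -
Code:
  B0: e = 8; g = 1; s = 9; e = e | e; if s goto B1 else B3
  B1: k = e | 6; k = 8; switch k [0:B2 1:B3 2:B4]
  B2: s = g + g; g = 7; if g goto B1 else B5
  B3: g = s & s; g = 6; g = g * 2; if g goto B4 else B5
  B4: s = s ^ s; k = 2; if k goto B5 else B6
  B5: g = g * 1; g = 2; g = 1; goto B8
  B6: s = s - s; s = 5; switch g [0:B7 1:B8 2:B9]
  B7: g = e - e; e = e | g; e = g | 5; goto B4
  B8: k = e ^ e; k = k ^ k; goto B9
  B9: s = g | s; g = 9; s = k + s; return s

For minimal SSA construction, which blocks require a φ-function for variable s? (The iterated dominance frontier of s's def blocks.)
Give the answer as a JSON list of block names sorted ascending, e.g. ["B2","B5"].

idom tree: B1←B0 B2←B1 B3←B0 B4←B0 B5←B0 B6←B4 B7←B6 B8←B0 B9←B0
Dom∩ at merges:
  B1: preds {B0,B2}: {B0} ∩ {B0,B1,B2} = {B0}; idom=B0
  B3: preds {B0,B1}: {B0} ∩ {B0,B1} = {B0}; idom=B0
  B4: preds {B1,B3,B7}: {B0,B1} ∩ {B0,B3} ∩ {B0,B4,B6,B7} = {B0}; idom=B0
  B5: preds {B2,B3,B4}: {B0,B1,B2} ∩ {B0,B3} ∩ {B0,B4} = {B0}; idom=B0
  B8: preds {B5,B6}: {B0,B5} ∩ {B0,B4,B6} = {B0}; idom=B0
  B9: preds {B6,B8}: {B0,B4,B6} ∩ {B0,B8} = {B0}; idom=B0

Frontier:
  join B1 pred B0: · stop@B0
  join B1 pred B2: B2→B1 stop@B0
  join B3 pred B0: · stop@B0
  join B3 pred B1: B1 stop@B0
  join B4 pred B1: B1 stop@B0
  join B4 pred B3: B3 stop@B0
  join B4 pred B7: B7→B6→B4 stop@B0
  join B5 pred B2: B2→B1 stop@B0
  join B5 pred B3: B3 stop@B0
  join B5 pred B4: B4 stop@B0
  join B8 pred B5: B5 stop@B0
  join B8 pred B6: B6→B4 stop@B0
  join B9 pred B6: B6→B4 stop@B0
  join B9 pred B8: B8 stop@B0
  DF(B0)=∅
  DF(B1)={B1,B3,B4,B5}
  DF(B2)={B1,B5}
  DF(B3)={B4,B5}
  DF(B4)={B4,B5,B8,B9}
  DF(B5)={B8}
  DF(B6)={B4,B8,B9}
  DF(B7)={B4}
  DF(B8)={B9}
  DF(B9)=∅

φ for s: defs {B0,B2,B4,B6,B9}
  DF⁺ = {B1,B3,B4,B5,B8,B9}

Answer: ["B1", "B3", "B4", "B5", "B8", "B9"]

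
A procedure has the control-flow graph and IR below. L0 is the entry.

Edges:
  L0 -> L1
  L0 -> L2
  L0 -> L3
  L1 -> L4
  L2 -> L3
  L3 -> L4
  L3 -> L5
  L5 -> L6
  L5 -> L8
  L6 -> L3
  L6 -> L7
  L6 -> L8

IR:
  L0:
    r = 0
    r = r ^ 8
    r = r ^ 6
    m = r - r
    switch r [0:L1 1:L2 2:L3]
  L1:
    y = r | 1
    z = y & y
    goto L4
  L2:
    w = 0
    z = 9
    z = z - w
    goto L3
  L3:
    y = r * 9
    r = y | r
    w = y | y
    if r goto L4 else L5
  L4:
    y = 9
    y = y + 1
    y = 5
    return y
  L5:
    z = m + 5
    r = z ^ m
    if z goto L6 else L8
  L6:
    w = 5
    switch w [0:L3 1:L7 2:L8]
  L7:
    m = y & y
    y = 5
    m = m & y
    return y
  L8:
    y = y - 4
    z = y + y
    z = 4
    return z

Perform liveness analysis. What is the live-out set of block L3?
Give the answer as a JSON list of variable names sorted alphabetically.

Answer: ["m", "y"]

Derivation:
Block summaries:
  L0 def {m,r} use ∅
  L1 def {y,z} use {r}
  L2 def {w,z} use ∅
  L3 def {r,w,y} use {r}
  L4 def {y} use ∅
  L5 def {r,z} use {m}
  L6 def {w} use ∅
  L7 def {m,y} use {y}
  L8 def {y,z} use {y}

Backward fixpoint:
  L0 li=∅ lo={m,r}
  L1 li={r} lo=∅
  L2 li={m,r} lo={m,r}
  L3 li={m,r} lo={m,y}
  L4 li=∅ lo=∅
  L5 li={m,y} lo={m,r,y}
  L6 li={m,r,y} lo={m,r,y}
  L7 li={y} lo=∅
  L8 li={y} lo=∅

live-out(L3) = ["m", "y"]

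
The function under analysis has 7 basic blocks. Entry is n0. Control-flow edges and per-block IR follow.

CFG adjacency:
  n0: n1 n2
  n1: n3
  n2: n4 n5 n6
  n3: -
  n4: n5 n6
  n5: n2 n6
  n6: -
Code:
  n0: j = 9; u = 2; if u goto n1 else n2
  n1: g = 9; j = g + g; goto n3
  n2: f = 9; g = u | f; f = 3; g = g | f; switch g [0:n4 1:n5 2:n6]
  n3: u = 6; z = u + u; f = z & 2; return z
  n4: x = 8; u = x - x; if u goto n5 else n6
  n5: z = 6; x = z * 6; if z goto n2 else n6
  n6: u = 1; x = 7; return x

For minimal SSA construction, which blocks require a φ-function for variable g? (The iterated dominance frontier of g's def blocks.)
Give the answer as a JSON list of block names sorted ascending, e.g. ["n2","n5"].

idom tree: n1←n0 n2←n0 n3←n1 n4←n2 n5←n2 n6←n2
Dom∩ at merges:
  n2: preds {n0,n5}: {n0} ∩ {n0,n2,n5} = {n0}; idom=n0
  n5: preds {n2,n4}: {n0,n2} ∩ {n0,n2,n4} = {n0,n2}; idom=n2
  n6: preds {n2,n4,n5}: {n0,n2} ∩ {n0,n2,n4} ∩ {n0,n2,n5} = {n0,n2}; idom=n2

Frontier:
  n2←n0: walk · to n0
  n2←n5: walk n5→n2 to n0
  n5←n2: walk · to n2
  n5←n4: walk n4 to n2
  n6←n2: walk · to n2
  n6←n4: walk n4 to n2
  n6←n5: walk n5 to n2
  n0: DF=∅
  n1: DF=∅
  n2: DF={n2}
  n3: DF=∅
  n4: DF={n5,n6}
  n5: DF={n2,n6}
  n6: DF=∅

φ for g: defs {n1,n2}
  DF⁺ = {n2}

Answer: ["n2"]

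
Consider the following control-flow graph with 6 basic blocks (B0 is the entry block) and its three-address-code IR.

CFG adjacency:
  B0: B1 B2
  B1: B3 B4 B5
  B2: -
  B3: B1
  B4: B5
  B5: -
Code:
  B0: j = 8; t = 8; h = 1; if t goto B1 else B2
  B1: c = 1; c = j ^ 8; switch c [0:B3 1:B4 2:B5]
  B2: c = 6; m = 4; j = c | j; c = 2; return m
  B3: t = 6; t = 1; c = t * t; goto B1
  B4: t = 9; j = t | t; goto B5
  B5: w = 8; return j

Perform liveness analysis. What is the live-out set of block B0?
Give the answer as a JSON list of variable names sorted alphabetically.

Answer: ["j"]

Working:
Per-block:
  B0: def={h,j,t} ue=∅
  B1: def={c} ue={j}
  B2: def={c,j,m} ue={j}
  B3: def={c,t} ue=∅
  B4: def={j,t} ue=∅
  B5: def={w} ue={j}

Live sets:
  live B0: ∅→{j}
  live B1: {j}→{j}
  live B2: {j}→∅
  live B3: {j}→{j}
  live B4: ∅→{j}
  live B5: {j}→∅

live-out(B0) = ["j"]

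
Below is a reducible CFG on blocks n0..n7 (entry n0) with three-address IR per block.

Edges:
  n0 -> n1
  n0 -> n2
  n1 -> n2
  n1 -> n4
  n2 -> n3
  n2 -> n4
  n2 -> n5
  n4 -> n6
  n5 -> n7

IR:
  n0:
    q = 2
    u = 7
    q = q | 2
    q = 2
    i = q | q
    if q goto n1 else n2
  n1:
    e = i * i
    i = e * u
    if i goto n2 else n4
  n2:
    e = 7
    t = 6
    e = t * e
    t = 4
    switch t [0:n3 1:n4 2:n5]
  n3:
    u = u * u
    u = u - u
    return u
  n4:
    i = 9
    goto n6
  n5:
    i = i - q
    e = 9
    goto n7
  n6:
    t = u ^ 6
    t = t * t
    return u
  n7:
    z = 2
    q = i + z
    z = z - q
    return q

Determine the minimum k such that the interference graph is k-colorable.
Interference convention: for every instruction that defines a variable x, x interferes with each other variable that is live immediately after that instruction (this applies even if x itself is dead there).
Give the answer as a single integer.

Answer: 5

Derivation:
def/use:
  n0: {i,q,u} / ∅
  n1: {e,i} / {i,u}
  n2: {e,t} / ∅
  n3: {u} / {u}
  n4: {i} / ∅
  n5: {e,i} / {i,q}
  n6: {t} / {u}
  n7: {q,z} / {i}

Liveness:
  n0: in=∅ out={i,q,u}
  n1: in={i,q,u} out={i,q,u}
  n2: in={i,q,u} out={i,q,u}
  n3: in={u} out=∅
  n4: in={u} out={u}
  n5: in={i,q} out={i}
  n6: in={u} out=∅
  n7: in={i} out=∅

Interference:
  e: {i,q,t,u}
  i: {e,q,t,u,z}
  q: {e,i,t,u,z}
  t: {e,i,q,u}
  u: {e,i,q,t}
  z: {i,q}

Chromatic number:
  {e,i,q,t,u} pairwise interfere (5-clique) ⇒ χ ≥ 5
  5-colouring: r0={i}  r1={q}  r2={e,z}  r3={t}  r4={u}
  χ = 5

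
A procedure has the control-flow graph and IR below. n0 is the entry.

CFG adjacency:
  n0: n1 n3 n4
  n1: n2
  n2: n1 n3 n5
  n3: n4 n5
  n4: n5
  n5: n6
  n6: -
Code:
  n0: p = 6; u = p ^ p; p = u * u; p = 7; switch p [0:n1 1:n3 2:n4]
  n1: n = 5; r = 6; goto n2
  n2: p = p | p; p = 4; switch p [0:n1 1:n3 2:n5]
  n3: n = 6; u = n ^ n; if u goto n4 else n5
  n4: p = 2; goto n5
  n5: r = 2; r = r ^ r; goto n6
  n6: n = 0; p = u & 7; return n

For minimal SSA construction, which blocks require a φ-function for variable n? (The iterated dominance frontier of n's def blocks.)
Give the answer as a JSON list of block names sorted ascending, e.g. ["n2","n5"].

idom tree: n1←n0 n2←n1 n3←n0 n4←n0 n5←n0 n6←n5
Join-block Dom:
  n1: preds {n0,n2}: {n0} ∩ {n0,n1,n2} = {n0}; idom=n0
  n3: preds {n0,n2}: {n0} ∩ {n0,n1,n2} = {n0}; idom=n0
  n4: preds {n0,n3}: {n0} ∩ {n0,n3} = {n0}; idom=n0
  n5: preds {n2,n3,n4}: {n0,n1,n2} ∩ {n0,n3} ∩ {n0,n4} = {n0}; idom=n0

DF walk-up:
  join n1 pred n0: · stop@n0
  join n1 pred n2: n2→n1 stop@n0
  join n3 pred n0: · stop@n0
  join n3 pred n2: n2→n1 stop@n0
  join n4 pred n0: · stop@n0
  join n4 pred n3: n3 stop@n0
  join n5 pred n2: n2→n1 stop@n0
  join n5 pred n3: n3 stop@n0
  join n5 pred n4: n4 stop@n0
  n0: DF=∅
  n1: DF={n1,n3,n5}
  n2: DF={n1,n3,n5}
  n3: DF={n4,n5}
  n4: DF={n5}
  n5: DF=∅
  n6: DF=∅

φ for n: defs {n1,n3,n6}
  DF⁺ = {n1,n3,n4,n5}

Answer: ["n1", "n3", "n4", "n5"]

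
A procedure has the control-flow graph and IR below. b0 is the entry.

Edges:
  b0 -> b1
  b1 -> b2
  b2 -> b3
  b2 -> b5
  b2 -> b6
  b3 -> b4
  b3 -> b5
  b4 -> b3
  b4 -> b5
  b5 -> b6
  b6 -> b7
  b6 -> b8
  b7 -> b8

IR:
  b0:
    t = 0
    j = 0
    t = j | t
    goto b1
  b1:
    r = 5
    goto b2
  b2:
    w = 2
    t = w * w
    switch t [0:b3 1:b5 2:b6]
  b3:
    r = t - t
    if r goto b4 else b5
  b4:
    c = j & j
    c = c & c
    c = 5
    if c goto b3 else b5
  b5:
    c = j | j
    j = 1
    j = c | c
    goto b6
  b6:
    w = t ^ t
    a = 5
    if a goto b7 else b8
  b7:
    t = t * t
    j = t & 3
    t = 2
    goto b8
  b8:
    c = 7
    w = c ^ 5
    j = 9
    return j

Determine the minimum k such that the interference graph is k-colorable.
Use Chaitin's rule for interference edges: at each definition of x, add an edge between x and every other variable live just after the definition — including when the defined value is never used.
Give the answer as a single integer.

Answer: 3

Working:
Block summaries:
  b0: {j,t} / ∅
  b1: {r} / ∅
  b2: {t,w} / ∅
  b3: {r} / {t}
  b4: {c} / {j}
  b5: {c,j} / {j}
  b6: {a,w} / {t}
  b7: {j,t} / {t}
  b8: {c,j,w} / ∅

Live sets:
  b0: in=∅ out={j}
  b1: in={j} out={j}
  b2: in={j} out={j,t}
  b3: in={j,t} out={j,t}
  b4: in={j,t} out={j,t}
  b5: in={j,t} out={t}
  b6: in={t} out={t}
  b7: in={t} out=∅
  b8: in=∅ out=∅

Conflict graph:
  a — {t}
  c — {j,t}
  j — {c,r,t,w}
  r — {j,t}
  t — {a,c,j,r,w}
  w — {j,t}

Colouring:
  lower bound: {c,j,t} mutually conflict ⇒ χ ≥ 3
  assign a→c1 c→c2 j→c1 r→c2 t→c0 w→c2 — no edge inside a register ⇒ χ ≤ 3
  χ = 3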